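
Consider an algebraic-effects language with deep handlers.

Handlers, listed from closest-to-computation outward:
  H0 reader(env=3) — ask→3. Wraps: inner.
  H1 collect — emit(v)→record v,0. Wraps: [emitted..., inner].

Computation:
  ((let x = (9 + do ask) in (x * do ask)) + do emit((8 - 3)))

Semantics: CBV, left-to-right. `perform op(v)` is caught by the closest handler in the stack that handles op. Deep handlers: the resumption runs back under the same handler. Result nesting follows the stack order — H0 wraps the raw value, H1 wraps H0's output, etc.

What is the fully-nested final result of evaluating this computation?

Working:
ask @ H0 ⇒ 3
ask @ H0 ⇒ 3
emit(5) @ H1 ⇒ out+=5
H0 returns 36
H1 returns [5, 36]
= [5, 36]

Answer: [5, 36]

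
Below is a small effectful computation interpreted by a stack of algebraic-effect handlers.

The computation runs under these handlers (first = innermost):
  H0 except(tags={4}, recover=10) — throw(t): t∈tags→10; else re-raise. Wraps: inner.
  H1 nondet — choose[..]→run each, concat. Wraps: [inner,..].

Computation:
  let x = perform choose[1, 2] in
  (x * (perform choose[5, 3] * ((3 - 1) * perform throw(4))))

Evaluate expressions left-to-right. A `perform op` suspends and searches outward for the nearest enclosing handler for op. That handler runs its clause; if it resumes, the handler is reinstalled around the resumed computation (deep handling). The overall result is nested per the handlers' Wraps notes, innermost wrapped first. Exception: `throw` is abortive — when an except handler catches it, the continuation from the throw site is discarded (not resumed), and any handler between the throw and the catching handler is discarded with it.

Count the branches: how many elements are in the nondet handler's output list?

Evaluation trace:
choose[1, 2] @ H1
  branch[0] choose=1:
    choose[5, 3] @ H1
      branch[0] choose=5:
        throw(4) @ H0 caught ⇒ 10
        H1 returns [10]
      branch[1] choose=3:
        throw(4) @ H0 caught ⇒ 10
        H1 returns [10]
  branch[1] choose=2:
    choose[5, 3] @ H1
      branch[0] choose=5:
        throw(4) @ H0 caught ⇒ 10
        H1 returns [10]
      branch[1] choose=3:
        throw(4) @ H0 caught ⇒ 10
        H1 returns [10]
= [10, 10, 10, 10]

Answer: 4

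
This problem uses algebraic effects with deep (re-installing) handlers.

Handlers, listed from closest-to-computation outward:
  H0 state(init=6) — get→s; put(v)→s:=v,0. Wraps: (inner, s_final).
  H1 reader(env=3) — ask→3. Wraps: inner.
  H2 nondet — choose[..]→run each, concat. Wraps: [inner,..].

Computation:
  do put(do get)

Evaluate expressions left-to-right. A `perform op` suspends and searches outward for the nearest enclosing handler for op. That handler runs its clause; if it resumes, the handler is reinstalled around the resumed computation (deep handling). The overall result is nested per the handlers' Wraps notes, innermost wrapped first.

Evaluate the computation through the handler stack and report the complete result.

Answer: [(0, 6)]

Step-by-step:
get @ H0 ⇒ 6
put(6) @ H0 ⇒ s:=6
H0 returns (0, 6)
H1 returns (0, 6)
H2 returns [(0, 6)]
= [(0, 6)]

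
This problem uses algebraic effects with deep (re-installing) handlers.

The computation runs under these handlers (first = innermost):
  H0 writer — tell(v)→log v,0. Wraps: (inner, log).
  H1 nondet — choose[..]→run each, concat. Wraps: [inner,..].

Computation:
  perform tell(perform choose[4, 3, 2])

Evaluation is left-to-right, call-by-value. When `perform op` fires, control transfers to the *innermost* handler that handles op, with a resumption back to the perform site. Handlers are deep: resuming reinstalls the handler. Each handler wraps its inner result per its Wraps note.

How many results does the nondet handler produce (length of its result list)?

Working:
choose[4, 3, 2] @ H1
  branch[0] choose=4:
    tell(4) @ H0 ⇒ log+=4
    H0 returns (0, (4))
    H1 returns [(0, (4))]
  branch[1] choose=3:
    tell(3) @ H0 ⇒ log+=3
    H0 returns (0, (3))
    H1 returns [(0, (3))]
  branch[2] choose=2:
    tell(2) @ H0 ⇒ log+=2
    H0 returns (0, (2))
    H1 returns [(0, (2))]
= [(0, (4)), (0, (3)), (0, (2))]

Answer: 3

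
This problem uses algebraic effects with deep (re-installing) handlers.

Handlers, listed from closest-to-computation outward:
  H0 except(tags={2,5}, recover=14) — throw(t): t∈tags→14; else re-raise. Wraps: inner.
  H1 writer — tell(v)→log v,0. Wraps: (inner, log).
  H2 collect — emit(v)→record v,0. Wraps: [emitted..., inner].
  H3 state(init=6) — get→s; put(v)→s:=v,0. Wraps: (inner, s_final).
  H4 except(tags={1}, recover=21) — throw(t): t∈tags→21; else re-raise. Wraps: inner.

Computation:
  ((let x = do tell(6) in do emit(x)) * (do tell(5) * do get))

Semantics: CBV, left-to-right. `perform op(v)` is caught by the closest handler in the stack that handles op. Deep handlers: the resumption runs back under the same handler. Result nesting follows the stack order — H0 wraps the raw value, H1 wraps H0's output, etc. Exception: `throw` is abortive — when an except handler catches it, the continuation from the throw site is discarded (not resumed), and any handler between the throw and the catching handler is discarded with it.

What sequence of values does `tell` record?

Answer: (6, 5)

Working:
tell(6) @ H1 ⇒ log+=6
emit(0) @ H2 ⇒ out+=0
tell(5) @ H1 ⇒ log+=5
get @ H3 ⇒ 6
H0 returns 0
H1 returns (0, (6, 5))
H2 returns [0, (0, (6, 5))]
H3 returns ([0, (0, (6, 5))], 6)
H4 returns ([0, (0, (6, 5))], 6)
= ([0, (0, (6, 5))], 6)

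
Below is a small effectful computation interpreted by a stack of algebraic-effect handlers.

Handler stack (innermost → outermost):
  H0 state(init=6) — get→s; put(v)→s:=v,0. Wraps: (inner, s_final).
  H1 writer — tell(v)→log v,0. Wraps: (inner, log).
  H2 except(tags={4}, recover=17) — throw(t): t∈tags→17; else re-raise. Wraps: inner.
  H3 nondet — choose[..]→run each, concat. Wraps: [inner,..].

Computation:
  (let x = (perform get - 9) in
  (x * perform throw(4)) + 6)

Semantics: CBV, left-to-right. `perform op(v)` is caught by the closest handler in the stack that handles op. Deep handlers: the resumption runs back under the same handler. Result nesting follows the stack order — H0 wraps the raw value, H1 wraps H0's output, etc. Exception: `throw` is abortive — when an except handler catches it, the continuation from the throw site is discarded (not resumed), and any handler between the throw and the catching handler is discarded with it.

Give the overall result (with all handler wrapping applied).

Evaluation trace:
get @ H0 ⇒ 6
throw(4) @ H2 caught ⇒ 17
H3 returns [17]
= [17]

Answer: [17]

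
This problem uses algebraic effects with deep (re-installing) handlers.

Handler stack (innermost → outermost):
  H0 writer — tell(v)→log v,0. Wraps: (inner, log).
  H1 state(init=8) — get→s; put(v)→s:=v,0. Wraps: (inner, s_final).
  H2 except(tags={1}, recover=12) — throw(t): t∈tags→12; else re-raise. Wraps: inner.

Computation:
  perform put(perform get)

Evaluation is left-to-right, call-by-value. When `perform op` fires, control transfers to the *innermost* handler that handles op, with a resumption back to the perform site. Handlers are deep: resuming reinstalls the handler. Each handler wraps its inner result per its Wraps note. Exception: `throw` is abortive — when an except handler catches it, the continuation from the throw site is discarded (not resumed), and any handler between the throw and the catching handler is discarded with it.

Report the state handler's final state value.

Answer: 8

Working:
get @ H1 ⇒ 8
put(8) @ H1 ⇒ s:=8
H0 returns (0, ())
H1 returns ((0, ()), 8)
H2 returns ((0, ()), 8)
= ((0, ()), 8)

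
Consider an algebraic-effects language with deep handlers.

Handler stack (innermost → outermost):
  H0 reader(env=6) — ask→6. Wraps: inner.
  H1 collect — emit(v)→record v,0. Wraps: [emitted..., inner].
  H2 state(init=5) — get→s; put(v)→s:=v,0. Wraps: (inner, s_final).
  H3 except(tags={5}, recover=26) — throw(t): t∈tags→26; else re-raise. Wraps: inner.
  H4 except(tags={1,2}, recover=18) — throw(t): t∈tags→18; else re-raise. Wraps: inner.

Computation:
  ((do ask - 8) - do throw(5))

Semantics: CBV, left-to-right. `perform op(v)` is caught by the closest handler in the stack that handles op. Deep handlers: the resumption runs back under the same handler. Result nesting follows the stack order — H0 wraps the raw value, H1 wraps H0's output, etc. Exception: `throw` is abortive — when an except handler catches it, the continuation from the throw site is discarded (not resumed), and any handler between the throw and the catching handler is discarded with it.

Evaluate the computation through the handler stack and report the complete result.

Answer: 26

Working:
ask @ H0 ⇒ 6
throw(5) @ H3 caught ⇒ 26
H4 returns 26
= 26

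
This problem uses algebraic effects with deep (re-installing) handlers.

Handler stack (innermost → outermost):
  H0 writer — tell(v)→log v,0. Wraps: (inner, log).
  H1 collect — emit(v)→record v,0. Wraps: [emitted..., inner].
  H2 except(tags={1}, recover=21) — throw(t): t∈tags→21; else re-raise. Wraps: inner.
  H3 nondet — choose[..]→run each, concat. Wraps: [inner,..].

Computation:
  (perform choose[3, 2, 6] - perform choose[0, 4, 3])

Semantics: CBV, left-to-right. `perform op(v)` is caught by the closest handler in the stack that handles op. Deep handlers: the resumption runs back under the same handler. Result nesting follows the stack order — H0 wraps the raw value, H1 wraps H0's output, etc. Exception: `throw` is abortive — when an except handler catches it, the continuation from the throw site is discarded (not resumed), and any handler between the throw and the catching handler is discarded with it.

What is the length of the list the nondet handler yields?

Evaluation trace:
choose[3, 2, 6] @ H3
  branch[0] choose=3:
    choose[0, 4, 3] @ H3
      branch[0] choose=0:
        H0 returns (3, ())
        H1 returns [(3, ())]
        H2 returns [(3, ())]
        H3 returns [[(3, ())]]
      branch[1] choose=4:
        H0 returns (-1, ())
        H1 returns [(-1, ())]
        H2 returns [(-1, ())]
        H3 returns [[(-1, ())]]
      branch[2] choose=3:
        H0 returns (0, ())
        H1 returns [(0, ())]
        H2 returns [(0, ())]
        H3 returns [[(0, ())]]
  branch[1] choose=2:
    choose[0, 4, 3] @ H3
      branch[0] choose=0:
        H0 returns (2, ())
        H1 returns [(2, ())]
        H2 returns [(2, ())]
        H3 returns [[(2, ())]]
      branch[1] choose=4:
        H0 returns (-2, ())
        H1 returns [(-2, ())]
        H2 returns [(-2, ())]
        H3 returns [[(-2, ())]]
      branch[2] choose=3:
        H0 returns (-1, ())
        H1 returns [(-1, ())]
        H2 returns [(-1, ())]
        H3 returns [[(-1, ())]]
  branch[2] choose=6:
    choose[0, 4, 3] @ H3
      branch[0] choose=0:
        H0 returns (6, ())
        H1 returns [(6, ())]
        H2 returns [(6, ())]
        H3 returns [[(6, ())]]
      branch[1] choose=4:
        H0 returns (2, ())
        H1 returns [(2, ())]
        H2 returns [(2, ())]
        H3 returns [[(2, ())]]
      branch[2] choose=3:
        H0 returns (3, ())
        H1 returns [(3, ())]
        H2 returns [(3, ())]
        H3 returns [[(3, ())]]
= [[(3, ())], [(-1, ())], [(0, ())], [(2, ())], [(-2, ())], [(-1, ())], [(6, ())], [(2, ())], [(3, ())]]

Answer: 9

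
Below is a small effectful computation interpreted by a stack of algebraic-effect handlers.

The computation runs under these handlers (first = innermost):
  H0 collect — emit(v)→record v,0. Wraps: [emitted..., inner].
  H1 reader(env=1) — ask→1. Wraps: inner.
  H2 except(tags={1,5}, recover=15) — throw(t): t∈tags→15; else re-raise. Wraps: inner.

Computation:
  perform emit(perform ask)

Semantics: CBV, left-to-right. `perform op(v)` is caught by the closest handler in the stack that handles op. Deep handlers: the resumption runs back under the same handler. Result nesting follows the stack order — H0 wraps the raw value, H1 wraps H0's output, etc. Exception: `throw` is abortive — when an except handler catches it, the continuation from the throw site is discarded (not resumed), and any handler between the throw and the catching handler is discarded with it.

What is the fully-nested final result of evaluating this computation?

Evaluation trace:
ask @ H1 ⇒ 1
emit(1) @ H0 ⇒ out+=1
H0 returns [1, 0]
H1 returns [1, 0]
H2 returns [1, 0]
= [1, 0]

Answer: [1, 0]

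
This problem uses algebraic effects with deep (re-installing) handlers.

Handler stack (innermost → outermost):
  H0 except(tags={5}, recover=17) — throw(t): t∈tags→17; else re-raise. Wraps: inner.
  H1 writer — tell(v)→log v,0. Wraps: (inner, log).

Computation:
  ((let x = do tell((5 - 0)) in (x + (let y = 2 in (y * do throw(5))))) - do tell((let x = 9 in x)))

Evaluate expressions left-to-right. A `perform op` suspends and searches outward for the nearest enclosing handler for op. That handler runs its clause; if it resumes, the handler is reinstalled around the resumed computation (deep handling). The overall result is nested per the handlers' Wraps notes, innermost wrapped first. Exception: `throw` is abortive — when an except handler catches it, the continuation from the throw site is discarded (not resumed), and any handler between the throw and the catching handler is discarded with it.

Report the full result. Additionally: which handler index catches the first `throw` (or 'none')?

Step-by-step:
tell(5) @ H1 ⇒ log+=5
throw(5) @ H0 caught ⇒ 17
H1 returns (17, (5))
= (17, (5))

Answer: (17, (5)) ; first throw caught by: H0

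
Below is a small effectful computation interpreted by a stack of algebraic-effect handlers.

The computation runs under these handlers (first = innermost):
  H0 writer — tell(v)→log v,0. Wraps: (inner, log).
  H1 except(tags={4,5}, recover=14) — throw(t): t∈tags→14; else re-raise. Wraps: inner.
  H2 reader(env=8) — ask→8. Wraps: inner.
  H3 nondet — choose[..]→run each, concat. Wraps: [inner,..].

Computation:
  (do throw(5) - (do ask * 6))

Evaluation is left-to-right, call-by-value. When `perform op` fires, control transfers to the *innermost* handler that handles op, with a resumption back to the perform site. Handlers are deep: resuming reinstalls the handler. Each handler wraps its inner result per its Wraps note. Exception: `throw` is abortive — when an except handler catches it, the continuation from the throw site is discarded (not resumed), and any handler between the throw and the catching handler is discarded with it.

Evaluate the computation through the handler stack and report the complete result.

Step-by-step:
throw(5) @ H1 caught ⇒ 14
H2 returns 14
H3 returns [14]
= [14]

Answer: [14]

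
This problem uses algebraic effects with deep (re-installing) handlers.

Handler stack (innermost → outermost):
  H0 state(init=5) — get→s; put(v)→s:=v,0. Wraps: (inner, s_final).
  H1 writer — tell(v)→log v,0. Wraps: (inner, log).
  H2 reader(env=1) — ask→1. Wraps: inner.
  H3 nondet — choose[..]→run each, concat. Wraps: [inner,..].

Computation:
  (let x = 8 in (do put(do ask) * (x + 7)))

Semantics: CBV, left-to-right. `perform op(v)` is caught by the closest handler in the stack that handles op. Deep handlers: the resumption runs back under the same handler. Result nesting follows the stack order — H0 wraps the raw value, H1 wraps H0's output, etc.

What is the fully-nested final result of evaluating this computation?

Answer: [((0, 1), ())]

Evaluation trace:
ask @ H2 ⇒ 1
put(1) @ H0 ⇒ s:=1
H0 returns (0, 1)
H1 returns ((0, 1), ())
H2 returns ((0, 1), ())
H3 returns [((0, 1), ())]
= [((0, 1), ())]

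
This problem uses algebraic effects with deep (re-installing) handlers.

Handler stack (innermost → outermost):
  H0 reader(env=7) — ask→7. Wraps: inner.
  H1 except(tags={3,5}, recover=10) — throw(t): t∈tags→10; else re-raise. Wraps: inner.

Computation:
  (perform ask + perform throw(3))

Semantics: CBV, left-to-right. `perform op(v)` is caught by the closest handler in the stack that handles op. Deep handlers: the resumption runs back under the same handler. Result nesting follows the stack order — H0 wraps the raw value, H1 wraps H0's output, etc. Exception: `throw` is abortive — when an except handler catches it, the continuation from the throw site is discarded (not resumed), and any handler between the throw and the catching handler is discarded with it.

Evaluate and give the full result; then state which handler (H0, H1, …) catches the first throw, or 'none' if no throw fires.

Answer: 10 ; first throw caught by: H1

Evaluation trace:
ask @ H0 ⇒ 7
throw(3) @ H1 caught ⇒ 10
= 10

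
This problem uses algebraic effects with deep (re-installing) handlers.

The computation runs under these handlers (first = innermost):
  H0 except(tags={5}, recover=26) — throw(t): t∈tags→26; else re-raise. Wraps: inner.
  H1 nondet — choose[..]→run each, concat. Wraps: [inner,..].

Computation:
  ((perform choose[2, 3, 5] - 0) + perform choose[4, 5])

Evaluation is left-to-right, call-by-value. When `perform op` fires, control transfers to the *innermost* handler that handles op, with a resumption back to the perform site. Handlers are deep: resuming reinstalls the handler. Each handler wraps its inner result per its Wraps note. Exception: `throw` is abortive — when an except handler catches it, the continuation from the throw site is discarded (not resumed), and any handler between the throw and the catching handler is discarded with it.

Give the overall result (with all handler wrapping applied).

Answer: [6, 7, 7, 8, 9, 10]

Working:
choose[2, 3, 5] @ H1
  branch[0] choose=2:
    choose[4, 5] @ H1
      branch[0] choose=4:
        H0 returns 6
        H1 returns [6]
      branch[1] choose=5:
        H0 returns 7
        H1 returns [7]
  branch[1] choose=3:
    choose[4, 5] @ H1
      branch[0] choose=4:
        H0 returns 7
        H1 returns [7]
      branch[1] choose=5:
        H0 returns 8
        H1 returns [8]
  branch[2] choose=5:
    choose[4, 5] @ H1
      branch[0] choose=4:
        H0 returns 9
        H1 returns [9]
      branch[1] choose=5:
        H0 returns 10
        H1 returns [10]
= [6, 7, 7, 8, 9, 10]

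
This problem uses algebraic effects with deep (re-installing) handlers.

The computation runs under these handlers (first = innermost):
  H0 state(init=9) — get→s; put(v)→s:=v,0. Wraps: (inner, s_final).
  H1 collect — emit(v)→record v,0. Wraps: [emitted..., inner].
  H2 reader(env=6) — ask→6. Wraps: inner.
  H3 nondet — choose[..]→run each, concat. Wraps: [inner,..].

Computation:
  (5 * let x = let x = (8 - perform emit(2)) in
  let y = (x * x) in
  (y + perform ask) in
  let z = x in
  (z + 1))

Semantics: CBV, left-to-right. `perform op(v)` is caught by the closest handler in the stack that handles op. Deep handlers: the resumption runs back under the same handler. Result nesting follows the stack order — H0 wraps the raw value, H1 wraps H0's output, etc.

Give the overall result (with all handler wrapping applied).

Working:
emit(2) @ H1 ⇒ out+=2
ask @ H2 ⇒ 6
H0 returns (355, 9)
H1 returns [2, (355, 9)]
H2 returns [2, (355, 9)]
H3 returns [[2, (355, 9)]]
= [[2, (355, 9)]]

Answer: [[2, (355, 9)]]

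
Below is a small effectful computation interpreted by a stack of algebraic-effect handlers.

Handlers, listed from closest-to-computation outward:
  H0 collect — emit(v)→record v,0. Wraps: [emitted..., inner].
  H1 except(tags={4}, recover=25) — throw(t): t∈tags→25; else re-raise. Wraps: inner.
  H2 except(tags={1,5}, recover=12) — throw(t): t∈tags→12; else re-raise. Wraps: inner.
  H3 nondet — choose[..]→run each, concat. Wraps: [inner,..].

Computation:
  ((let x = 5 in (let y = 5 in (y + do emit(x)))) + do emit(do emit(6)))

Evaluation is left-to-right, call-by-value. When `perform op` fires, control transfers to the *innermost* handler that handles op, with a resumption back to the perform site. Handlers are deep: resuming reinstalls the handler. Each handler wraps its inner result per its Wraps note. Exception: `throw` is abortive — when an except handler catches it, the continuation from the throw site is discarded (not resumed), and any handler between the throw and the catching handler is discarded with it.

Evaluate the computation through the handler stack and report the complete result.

Answer: [[5, 6, 0, 5]]

Evaluation trace:
emit(5) @ H0 ⇒ out+=5
emit(6) @ H0 ⇒ out+=6
emit(0) @ H0 ⇒ out+=0
H0 returns [5, 6, 0, 5]
H1 returns [5, 6, 0, 5]
H2 returns [5, 6, 0, 5]
H3 returns [[5, 6, 0, 5]]
= [[5, 6, 0, 5]]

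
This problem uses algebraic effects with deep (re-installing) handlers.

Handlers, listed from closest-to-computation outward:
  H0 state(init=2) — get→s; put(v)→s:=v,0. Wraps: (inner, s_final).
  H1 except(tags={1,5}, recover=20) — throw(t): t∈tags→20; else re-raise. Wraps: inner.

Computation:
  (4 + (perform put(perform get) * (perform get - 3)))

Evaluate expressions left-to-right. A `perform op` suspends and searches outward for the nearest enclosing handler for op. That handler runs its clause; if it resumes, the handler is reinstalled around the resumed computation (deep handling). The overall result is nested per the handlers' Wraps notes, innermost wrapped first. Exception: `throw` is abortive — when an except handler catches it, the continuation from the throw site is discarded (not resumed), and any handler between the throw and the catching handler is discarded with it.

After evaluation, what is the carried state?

Working:
get @ H0 ⇒ 2
put(2) @ H0 ⇒ s:=2
get @ H0 ⇒ 2
H0 returns (4, 2)
H1 returns (4, 2)
= (4, 2)

Answer: 2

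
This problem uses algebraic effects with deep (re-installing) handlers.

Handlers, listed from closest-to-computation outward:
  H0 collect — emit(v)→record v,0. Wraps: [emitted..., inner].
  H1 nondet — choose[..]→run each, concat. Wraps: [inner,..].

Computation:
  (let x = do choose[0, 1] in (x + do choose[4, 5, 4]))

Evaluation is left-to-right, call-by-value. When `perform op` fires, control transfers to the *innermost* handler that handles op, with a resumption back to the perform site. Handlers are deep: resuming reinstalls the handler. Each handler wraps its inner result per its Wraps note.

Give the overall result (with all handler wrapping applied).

Answer: [[4], [5], [4], [5], [6], [5]]

Evaluation trace:
choose[0, 1] @ H1
  branch[0] choose=0:
    choose[4, 5, 4] @ H1
      branch[0] choose=4:
        H0 returns [4]
        H1 returns [[4]]
      branch[1] choose=5:
        H0 returns [5]
        H1 returns [[5]]
      branch[2] choose=4:
        H0 returns [4]
        H1 returns [[4]]
  branch[1] choose=1:
    choose[4, 5, 4] @ H1
      branch[0] choose=4:
        H0 returns [5]
        H1 returns [[5]]
      branch[1] choose=5:
        H0 returns [6]
        H1 returns [[6]]
      branch[2] choose=4:
        H0 returns [5]
        H1 returns [[5]]
= [[4], [5], [4], [5], [6], [5]]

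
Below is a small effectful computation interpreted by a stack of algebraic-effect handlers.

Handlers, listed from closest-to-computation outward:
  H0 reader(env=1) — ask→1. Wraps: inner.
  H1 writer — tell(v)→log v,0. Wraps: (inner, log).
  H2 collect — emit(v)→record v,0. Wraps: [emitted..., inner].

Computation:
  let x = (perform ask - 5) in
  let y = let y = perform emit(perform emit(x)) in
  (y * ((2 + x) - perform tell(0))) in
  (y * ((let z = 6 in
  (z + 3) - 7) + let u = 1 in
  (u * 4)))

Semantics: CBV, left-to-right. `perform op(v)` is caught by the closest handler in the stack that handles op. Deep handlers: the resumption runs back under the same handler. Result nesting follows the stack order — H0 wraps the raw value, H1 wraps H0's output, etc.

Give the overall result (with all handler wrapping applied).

Evaluation trace:
ask @ H0 ⇒ 1
emit(-4) @ H2 ⇒ out+=-4
emit(0) @ H2 ⇒ out+=0
tell(0) @ H1 ⇒ log+=0
H0 returns 0
H1 returns (0, (0))
H2 returns [-4, 0, (0, (0))]
= [-4, 0, (0, (0))]

Answer: [-4, 0, (0, (0))]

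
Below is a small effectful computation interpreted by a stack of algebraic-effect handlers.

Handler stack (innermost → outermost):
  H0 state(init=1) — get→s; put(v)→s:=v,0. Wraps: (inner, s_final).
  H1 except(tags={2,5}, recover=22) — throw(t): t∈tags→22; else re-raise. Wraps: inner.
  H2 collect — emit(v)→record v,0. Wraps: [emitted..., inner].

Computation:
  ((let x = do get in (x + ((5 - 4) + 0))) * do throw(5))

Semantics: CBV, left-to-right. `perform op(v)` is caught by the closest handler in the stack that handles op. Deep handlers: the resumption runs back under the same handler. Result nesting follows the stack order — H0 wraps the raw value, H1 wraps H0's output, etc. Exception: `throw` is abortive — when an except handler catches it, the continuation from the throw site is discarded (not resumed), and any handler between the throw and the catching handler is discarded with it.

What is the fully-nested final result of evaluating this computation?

Step-by-step:
get @ H0 ⇒ 1
throw(5) @ H1 caught ⇒ 22
H2 returns [22]
= [22]

Answer: [22]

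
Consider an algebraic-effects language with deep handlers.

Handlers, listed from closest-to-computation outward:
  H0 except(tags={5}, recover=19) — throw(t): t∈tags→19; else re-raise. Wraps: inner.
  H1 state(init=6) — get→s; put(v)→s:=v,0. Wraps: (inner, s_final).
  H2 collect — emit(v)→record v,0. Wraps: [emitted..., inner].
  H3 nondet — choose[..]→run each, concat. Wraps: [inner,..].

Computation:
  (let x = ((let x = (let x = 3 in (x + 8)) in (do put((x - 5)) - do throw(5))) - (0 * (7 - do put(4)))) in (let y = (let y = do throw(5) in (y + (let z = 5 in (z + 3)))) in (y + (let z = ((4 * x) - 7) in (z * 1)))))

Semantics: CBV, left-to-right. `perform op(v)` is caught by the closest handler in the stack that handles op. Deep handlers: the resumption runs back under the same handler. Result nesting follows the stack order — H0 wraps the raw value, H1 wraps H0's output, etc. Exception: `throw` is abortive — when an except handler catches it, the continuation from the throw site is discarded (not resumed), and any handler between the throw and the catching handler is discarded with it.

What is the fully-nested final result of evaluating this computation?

Answer: [[(19, 6)]]

Step-by-step:
put(6) @ H1 ⇒ s:=6
throw(5) @ H0 caught ⇒ 19
H1 returns (19, 6)
H2 returns [(19, 6)]
H3 returns [[(19, 6)]]
= [[(19, 6)]]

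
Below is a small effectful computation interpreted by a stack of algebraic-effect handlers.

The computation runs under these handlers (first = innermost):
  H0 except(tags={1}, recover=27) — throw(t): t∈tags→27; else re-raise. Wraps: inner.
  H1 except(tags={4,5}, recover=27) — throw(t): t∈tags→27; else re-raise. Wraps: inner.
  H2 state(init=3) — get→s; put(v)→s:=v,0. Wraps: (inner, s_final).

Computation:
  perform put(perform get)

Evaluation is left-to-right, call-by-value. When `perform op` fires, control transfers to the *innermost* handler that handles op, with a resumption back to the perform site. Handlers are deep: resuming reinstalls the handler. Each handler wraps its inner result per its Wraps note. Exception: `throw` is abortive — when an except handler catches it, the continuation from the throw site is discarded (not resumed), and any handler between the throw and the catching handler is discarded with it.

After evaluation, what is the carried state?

Step-by-step:
get @ H2 ⇒ 3
put(3) @ H2 ⇒ s:=3
H0 returns 0
H1 returns 0
H2 returns (0, 3)
= (0, 3)

Answer: 3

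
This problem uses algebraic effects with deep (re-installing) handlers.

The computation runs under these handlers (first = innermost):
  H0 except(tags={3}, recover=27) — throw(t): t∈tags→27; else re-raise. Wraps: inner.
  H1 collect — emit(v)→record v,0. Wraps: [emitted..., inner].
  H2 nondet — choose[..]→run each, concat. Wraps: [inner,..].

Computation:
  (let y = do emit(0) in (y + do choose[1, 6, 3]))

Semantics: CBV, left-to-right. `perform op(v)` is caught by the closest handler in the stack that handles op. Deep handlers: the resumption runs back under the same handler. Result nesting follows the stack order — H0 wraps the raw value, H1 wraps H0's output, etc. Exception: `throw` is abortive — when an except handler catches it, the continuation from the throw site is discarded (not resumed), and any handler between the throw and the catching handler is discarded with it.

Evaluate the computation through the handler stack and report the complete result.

Answer: [[0, 1], [0, 6], [0, 3]]

Step-by-step:
emit(0) @ H1 ⇒ out+=0
choose[1, 6, 3] @ H2
  branch[0] choose=1:
    H0 returns 1
    H1 returns [0, 1]
    H2 returns [[0, 1]]
  branch[1] choose=6:
    H0 returns 6
    H1 returns [0, 6]
    H2 returns [[0, 6]]
  branch[2] choose=3:
    H0 returns 3
    H1 returns [0, 3]
    H2 returns [[0, 3]]
= [[0, 1], [0, 6], [0, 3]]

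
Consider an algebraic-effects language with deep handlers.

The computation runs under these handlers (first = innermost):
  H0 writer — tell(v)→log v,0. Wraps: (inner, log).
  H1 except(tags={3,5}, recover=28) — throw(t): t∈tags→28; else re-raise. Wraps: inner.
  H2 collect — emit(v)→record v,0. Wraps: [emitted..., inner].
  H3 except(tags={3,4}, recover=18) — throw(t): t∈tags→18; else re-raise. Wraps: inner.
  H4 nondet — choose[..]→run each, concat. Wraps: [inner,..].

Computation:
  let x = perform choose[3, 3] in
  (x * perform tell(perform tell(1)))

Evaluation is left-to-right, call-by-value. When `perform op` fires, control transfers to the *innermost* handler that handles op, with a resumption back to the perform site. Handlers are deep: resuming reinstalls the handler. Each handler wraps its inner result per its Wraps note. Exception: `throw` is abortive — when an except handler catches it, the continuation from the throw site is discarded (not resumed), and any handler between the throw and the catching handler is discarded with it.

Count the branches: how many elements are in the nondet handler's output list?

Working:
choose[3, 3] @ H4
  branch[0] choose=3:
    tell(1) @ H0 ⇒ log+=1
    tell(0) @ H0 ⇒ log+=0
    H0 returns (0, (1, 0))
    H1 returns (0, (1, 0))
    H2 returns [(0, (1, 0))]
    H3 returns [(0, (1, 0))]
    H4 returns [[(0, (1, 0))]]
  branch[1] choose=3:
    tell(1) @ H0 ⇒ log+=1
    tell(0) @ H0 ⇒ log+=0
    H0 returns (0, (1, 0))
    H1 returns (0, (1, 0))
    H2 returns [(0, (1, 0))]
    H3 returns [(0, (1, 0))]
    H4 returns [[(0, (1, 0))]]
= [[(0, (1, 0))], [(0, (1, 0))]]

Answer: 2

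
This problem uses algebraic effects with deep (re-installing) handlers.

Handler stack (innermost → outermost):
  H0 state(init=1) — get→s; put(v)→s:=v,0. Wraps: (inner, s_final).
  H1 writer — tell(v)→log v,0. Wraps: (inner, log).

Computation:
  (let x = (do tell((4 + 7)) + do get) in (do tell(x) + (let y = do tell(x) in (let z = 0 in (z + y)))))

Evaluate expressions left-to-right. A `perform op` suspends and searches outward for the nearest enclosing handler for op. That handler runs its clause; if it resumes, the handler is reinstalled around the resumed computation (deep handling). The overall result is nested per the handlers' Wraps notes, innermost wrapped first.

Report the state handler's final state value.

Working:
tell(11) @ H1 ⇒ log+=11
get @ H0 ⇒ 1
tell(1) @ H1 ⇒ log+=1
tell(1) @ H1 ⇒ log+=1
H0 returns (0, 1)
H1 returns ((0, 1), (11, 1, 1))
= ((0, 1), (11, 1, 1))

Answer: 1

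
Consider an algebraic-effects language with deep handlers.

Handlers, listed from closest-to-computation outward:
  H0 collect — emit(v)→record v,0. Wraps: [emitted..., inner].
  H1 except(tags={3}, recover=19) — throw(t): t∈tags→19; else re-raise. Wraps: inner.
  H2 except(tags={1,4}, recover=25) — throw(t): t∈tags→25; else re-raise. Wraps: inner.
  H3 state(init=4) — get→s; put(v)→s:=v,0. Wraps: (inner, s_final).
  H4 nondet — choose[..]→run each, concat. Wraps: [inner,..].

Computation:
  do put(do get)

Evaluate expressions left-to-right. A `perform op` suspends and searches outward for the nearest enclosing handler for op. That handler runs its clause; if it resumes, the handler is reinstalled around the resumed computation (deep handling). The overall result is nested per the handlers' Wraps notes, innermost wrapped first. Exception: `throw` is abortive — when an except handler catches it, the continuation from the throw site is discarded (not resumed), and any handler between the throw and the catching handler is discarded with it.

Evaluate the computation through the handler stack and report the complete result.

Answer: [([0], 4)]

Working:
get @ H3 ⇒ 4
put(4) @ H3 ⇒ s:=4
H0 returns [0]
H1 returns [0]
H2 returns [0]
H3 returns ([0], 4)
H4 returns [([0], 4)]
= [([0], 4)]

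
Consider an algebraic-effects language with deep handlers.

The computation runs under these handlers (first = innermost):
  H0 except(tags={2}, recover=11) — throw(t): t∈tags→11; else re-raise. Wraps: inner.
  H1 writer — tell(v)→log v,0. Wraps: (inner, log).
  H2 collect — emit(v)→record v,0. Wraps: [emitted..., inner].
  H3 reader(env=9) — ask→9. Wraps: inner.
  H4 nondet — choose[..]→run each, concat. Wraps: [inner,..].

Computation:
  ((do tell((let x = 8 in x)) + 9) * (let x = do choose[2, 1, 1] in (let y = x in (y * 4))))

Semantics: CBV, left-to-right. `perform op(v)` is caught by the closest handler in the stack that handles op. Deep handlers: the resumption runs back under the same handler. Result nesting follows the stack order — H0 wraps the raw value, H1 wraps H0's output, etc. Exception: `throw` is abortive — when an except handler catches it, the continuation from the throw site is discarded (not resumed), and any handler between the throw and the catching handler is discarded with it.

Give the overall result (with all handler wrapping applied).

Answer: [[(72, (8))], [(36, (8))], [(36, (8))]]

Working:
tell(8) @ H1 ⇒ log+=8
choose[2, 1, 1] @ H4
  branch[0] choose=2:
    H0 returns 72
    H1 returns (72, (8))
    H2 returns [(72, (8))]
    H3 returns [(72, (8))]
    H4 returns [[(72, (8))]]
  branch[1] choose=1:
    H0 returns 36
    H1 returns (36, (8))
    H2 returns [(36, (8))]
    H3 returns [(36, (8))]
    H4 returns [[(36, (8))]]
  branch[2] choose=1:
    H0 returns 36
    H1 returns (36, (8))
    H2 returns [(36, (8))]
    H3 returns [(36, (8))]
    H4 returns [[(36, (8))]]
= [[(72, (8))], [(36, (8))], [(36, (8))]]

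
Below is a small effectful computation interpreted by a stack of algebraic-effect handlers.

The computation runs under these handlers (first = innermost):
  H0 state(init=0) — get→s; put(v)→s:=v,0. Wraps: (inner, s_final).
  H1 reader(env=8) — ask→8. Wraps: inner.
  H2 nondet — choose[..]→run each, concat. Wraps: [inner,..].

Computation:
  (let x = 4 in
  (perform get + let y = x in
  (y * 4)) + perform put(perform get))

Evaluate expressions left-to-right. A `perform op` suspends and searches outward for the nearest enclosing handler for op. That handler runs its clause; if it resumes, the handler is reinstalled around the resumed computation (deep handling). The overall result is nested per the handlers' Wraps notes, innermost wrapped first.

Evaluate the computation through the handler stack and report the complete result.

Working:
get @ H0 ⇒ 0
get @ H0 ⇒ 0
put(0) @ H0 ⇒ s:=0
H0 returns (16, 0)
H1 returns (16, 0)
H2 returns [(16, 0)]
= [(16, 0)]

Answer: [(16, 0)]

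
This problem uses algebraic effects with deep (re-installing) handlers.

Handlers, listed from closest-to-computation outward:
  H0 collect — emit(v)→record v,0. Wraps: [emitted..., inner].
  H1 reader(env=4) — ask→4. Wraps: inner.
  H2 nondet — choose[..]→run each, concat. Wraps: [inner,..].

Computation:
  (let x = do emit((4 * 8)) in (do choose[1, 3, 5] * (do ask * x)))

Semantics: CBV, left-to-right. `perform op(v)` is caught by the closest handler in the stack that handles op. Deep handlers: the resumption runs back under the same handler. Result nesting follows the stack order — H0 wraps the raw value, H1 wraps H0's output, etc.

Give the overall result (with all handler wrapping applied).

Answer: [[32, 0], [32, 0], [32, 0]]

Working:
emit(32) @ H0 ⇒ out+=32
choose[1, 3, 5] @ H2
  branch[0] choose=1:
    ask @ H1 ⇒ 4
    H0 returns [32, 0]
    H1 returns [32, 0]
    H2 returns [[32, 0]]
  branch[1] choose=3:
    ask @ H1 ⇒ 4
    H0 returns [32, 0]
    H1 returns [32, 0]
    H2 returns [[32, 0]]
  branch[2] choose=5:
    ask @ H1 ⇒ 4
    H0 returns [32, 0]
    H1 returns [32, 0]
    H2 returns [[32, 0]]
= [[32, 0], [32, 0], [32, 0]]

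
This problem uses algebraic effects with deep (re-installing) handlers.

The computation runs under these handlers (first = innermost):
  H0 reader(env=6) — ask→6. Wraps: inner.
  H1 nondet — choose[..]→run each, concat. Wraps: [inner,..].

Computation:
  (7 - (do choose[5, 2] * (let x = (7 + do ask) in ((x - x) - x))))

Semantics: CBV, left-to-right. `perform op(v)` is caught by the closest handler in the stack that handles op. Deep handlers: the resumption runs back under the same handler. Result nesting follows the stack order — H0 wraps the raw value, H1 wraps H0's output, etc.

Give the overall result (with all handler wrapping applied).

Step-by-step:
choose[5, 2] @ H1
  branch[0] choose=5:
    ask @ H0 ⇒ 6
    H0 returns 72
    H1 returns [72]
  branch[1] choose=2:
    ask @ H0 ⇒ 6
    H0 returns 33
    H1 returns [33]
= [72, 33]

Answer: [72, 33]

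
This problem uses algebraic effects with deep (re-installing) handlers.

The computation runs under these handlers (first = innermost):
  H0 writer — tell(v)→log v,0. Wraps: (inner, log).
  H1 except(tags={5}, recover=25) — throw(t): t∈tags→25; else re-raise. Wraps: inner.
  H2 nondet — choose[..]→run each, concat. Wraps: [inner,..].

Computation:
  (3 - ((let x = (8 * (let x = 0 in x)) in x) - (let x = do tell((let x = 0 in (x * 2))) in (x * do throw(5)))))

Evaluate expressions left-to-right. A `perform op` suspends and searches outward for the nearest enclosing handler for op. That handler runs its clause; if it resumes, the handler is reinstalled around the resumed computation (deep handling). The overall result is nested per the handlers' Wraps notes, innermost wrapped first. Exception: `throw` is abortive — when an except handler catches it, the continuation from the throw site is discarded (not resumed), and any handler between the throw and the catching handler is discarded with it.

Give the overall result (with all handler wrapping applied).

Answer: [25]

Working:
tell(0) @ H0 ⇒ log+=0
throw(5) @ H1 caught ⇒ 25
H2 returns [25]
= [25]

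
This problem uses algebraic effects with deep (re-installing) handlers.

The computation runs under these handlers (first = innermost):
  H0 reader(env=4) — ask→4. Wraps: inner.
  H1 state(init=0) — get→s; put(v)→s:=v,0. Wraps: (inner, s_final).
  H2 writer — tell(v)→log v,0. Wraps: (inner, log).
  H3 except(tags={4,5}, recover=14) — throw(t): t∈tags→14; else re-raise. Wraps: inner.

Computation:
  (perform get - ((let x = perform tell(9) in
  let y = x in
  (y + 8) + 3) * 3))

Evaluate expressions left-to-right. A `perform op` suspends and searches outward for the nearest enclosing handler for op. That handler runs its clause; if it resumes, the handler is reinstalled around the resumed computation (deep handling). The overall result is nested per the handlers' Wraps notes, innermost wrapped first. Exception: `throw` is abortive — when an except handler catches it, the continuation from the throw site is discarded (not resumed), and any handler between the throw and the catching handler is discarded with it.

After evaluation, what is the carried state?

Answer: 0

Step-by-step:
get @ H1 ⇒ 0
tell(9) @ H2 ⇒ log+=9
H0 returns -33
H1 returns (-33, 0)
H2 returns ((-33, 0), (9))
H3 returns ((-33, 0), (9))
= ((-33, 0), (9))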